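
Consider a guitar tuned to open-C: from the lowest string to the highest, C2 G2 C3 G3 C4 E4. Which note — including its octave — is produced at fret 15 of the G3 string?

A♯4

The open G3 string plus 15 semitones: G–G#–A–A#–…–G#–A–A#.
The walk passes from B into C once, so the octave number goes from 3 to 4.
(Equivalently spelled B♭4.)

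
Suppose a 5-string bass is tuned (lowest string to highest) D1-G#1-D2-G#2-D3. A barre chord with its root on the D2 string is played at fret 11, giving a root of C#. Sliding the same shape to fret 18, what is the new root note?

Moving from fret 11 to fret 18 shifts the root by 7 semitones.
C# up 7 semitones is G#.

G#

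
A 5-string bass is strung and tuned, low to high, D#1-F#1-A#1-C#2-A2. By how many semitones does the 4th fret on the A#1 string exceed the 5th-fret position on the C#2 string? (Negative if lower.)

A#1 at fret 4 → D2 (MIDI 38); C#2 at fret 5 → F#2 (MIDI 42).
38 − 42 = -4, so the two pitches are 4 semitones apart.

-4 semitones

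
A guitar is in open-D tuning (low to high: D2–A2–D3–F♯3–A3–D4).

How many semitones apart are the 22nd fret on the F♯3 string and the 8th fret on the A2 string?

F♯3 at fret 22 → E5 (MIDI 76); A2 at fret 8 → F3 (MIDI 53).
76 − 53 = 23, so the two pitches are 23 semitones apart, with E5 the higher.

23 semitones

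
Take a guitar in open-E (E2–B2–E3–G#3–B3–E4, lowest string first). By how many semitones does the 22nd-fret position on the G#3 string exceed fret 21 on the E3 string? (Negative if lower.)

5 semitones

G#3 at fret 22 → F#5 (MIDI 78); E3 at fret 21 → C#5 (MIDI 73).
78 − 73 = 5, so the two pitches are 5 semitones apart.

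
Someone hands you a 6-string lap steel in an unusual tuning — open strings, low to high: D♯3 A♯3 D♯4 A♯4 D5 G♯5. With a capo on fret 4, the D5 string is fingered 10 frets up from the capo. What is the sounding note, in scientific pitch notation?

The capo raises the open D5 by 4 semitones to F♯5; fretting 10 more gives D5 + 4 + 10 = D5 + 14 semitones = E6.

E6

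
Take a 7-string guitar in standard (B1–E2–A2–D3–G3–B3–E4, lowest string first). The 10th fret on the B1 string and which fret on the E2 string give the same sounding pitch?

Fret 10 on B1 is MIDI 35 + 10 = 45 (A2). On the E2 string (open MIDI 40), that pitch is 45 − 40 = fret 5.

5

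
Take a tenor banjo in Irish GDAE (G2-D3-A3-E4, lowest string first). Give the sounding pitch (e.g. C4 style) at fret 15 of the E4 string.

Each fret is one semitone, so E4 + 15 = G5.

G5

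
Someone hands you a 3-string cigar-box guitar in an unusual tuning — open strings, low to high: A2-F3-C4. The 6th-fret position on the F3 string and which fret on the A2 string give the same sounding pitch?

14

F3 at fret 6 is F3 + 6 semitones = B3.
The open A2 string is 8 semitones below the open F3, so the same pitch on the A2 string lies at fret 6 + 8 = 14.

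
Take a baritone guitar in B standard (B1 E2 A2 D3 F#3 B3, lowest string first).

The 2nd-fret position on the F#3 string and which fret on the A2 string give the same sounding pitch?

Fret 2 on F#3 is MIDI 54 + 2 = 56 (G#3). On the A2 string (open MIDI 45), that pitch is 56 − 45 = fret 11.

11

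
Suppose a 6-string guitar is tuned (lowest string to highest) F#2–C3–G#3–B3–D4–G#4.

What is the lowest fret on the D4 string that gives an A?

From D4, count semitones up the chromatic scale until reaching A: D–D#–E–F–F#–G–G#–A — 7 steps.

7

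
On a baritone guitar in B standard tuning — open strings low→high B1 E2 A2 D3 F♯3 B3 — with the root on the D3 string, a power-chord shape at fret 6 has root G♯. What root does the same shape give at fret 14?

Moving from fret 6 to fret 14 shifts the root by 8 semitones.
G♯ up 8 semitones is E.

E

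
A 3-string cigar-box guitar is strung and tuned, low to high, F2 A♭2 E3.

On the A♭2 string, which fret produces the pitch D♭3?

D♭3 is 5 semitones above the open A♭2 (Ab–A–Bb–B–C–Db), so it sits at fret 5.

5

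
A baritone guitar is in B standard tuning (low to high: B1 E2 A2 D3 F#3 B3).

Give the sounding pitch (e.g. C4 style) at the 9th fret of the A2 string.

F#3

The open A2 string plus 9 semitones: A–A#–B–C–C#–D–D#–E–F–F#.
The walk passes from B into C once, so the octave number goes from 2 to 3.
(Equivalently spelled Gb3.)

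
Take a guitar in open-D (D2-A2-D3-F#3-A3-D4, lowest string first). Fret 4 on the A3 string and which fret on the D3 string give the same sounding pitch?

A3 at fret 4 is A3 + 4 semitones = C#4.
The open D3 string is 7 semitones below the open A3, so the same pitch on the D3 string lies at fret 4 + 7 = 11.

11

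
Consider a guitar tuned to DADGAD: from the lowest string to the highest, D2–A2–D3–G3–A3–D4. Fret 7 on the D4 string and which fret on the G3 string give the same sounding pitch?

D4 at fret 7 is D4 + 7 semitones = A4.
The open G3 string is 7 semitones below the open D4, so the same pitch on the G3 string lies at fret 7 + 7 = 14.

14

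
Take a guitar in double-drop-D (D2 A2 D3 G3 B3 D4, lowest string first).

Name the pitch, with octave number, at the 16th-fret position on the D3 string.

D3 is MIDI 50. Adding 16 gives 66, which is F♯4.
(Equivalently spelled G♭4.)

F♯4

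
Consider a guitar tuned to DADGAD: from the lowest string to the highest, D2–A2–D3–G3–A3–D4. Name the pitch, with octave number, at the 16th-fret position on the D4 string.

F#5

Each fret is one semitone, so D4 + 16 = F#5.
(Equivalently spelled Gb5.)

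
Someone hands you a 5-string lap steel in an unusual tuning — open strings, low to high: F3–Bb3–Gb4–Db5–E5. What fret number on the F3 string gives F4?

12

F4 is 12 semitones above the open F3 (F–Gb–G–Ab–…–Eb–E–F), so it sits at fret 12.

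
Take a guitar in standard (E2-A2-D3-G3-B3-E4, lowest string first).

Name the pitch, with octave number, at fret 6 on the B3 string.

Each fret is one semitone, so B3 + 6 = F4.

F4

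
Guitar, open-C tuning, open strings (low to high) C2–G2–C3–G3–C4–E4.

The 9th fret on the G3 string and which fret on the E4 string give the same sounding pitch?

G3 at fret 9 is G3 + 9 semitones = E4.
The open E4 string is 9 semitones above the open G3, so the same pitch on the E4 string lies at fret 9 − 9 = 0.

0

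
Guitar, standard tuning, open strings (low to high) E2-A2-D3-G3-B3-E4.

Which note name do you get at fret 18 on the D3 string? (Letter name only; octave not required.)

G♯

D3 is MIDI 50. Adding 18 gives 68; 68 mod 12 = 8, i.e. G♯.
(Equivalently spelled A♭.)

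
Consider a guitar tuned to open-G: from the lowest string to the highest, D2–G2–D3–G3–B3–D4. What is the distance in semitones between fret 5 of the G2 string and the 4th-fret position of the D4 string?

18 semitones

G2 at fret 5 → C3 (MIDI 48); D4 at fret 4 → F#4 (MIDI 66).
48 − 66 = -18, so the two pitches are 18 semitones apart, with F#4 the higher.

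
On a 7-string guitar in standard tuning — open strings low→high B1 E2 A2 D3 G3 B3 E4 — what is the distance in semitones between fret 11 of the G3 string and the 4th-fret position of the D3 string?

12 semitones

G3 at fret 11 → F#4 (MIDI 66); D3 at fret 4 → F#3 (MIDI 54).
66 − 54 = 12, so the two pitches are 12 semitones apart, with F#4 the higher.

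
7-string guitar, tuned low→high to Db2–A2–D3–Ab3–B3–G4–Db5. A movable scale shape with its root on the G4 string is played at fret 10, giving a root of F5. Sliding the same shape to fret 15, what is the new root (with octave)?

Bb5

Moving from fret 10 to fret 15 shifts the root by 5 semitones.
F5 up 5 semitones is Bb5.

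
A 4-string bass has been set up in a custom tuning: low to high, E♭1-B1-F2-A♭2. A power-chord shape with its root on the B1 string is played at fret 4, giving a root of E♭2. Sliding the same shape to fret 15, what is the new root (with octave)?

Moving from fret 4 to fret 15 shifts the root by 11 semitones.
E♭2 up 11 semitones is D3.

D3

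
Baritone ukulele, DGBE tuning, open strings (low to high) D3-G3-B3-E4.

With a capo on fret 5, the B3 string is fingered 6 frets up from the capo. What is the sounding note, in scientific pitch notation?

The capo raises the open B3 by 5 semitones to E4; fretting 6 more gives B3 + 5 + 6 = B3 + 11 semitones = A#4.

A#4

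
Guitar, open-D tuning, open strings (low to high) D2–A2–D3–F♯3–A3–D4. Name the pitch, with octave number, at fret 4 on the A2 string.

Each fret is one semitone, so A2 + 4 = C♯3.

C♯3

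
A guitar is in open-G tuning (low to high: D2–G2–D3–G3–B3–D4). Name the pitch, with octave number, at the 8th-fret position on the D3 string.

D3 is MIDI 50. Adding 8 gives 58, which is A#3.
(Equivalently spelled Bb3.)

A#3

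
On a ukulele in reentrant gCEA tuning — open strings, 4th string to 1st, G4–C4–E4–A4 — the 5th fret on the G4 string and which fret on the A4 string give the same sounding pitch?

3

Fret 5 on G4 is MIDI 67 + 5 = 72 (C5). On the A4 string (open MIDI 69), that pitch is 72 − 69 = fret 3.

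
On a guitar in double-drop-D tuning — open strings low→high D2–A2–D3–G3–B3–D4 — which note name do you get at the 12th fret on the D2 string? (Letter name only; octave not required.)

Each fret is one semitone, so D2 + 12 = D.

D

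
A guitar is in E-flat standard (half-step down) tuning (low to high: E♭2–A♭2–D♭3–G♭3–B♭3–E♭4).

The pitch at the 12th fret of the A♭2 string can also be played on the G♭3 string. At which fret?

A♭2 at fret 12 is A♭2 + 12 semitones = A♭3.
The open G♭3 string is 10 semitones above the open A♭2, so the same pitch on the G♭3 string lies at fret 12 − 10 = 2.

2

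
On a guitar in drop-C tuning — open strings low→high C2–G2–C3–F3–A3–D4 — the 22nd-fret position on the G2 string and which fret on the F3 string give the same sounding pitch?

Fret 22 on G2 is MIDI 43 + 22 = 65 (F4). On the F3 string (open MIDI 53), that pitch is 65 − 53 = fret 12.

12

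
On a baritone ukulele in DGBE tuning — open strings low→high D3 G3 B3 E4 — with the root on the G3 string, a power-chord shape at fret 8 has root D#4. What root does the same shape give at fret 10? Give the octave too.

Moving from fret 8 to fret 10 shifts the root by 2 semitones.
D#4 up 2 semitones is F4.

F4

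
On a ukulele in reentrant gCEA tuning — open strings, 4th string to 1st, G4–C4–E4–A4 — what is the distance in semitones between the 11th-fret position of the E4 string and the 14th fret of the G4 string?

6 semitones

E4 at fret 11 → D#5 (MIDI 75); G4 at fret 14 → A5 (MIDI 81).
75 − 81 = -6, so the two pitches are 6 semitones apart, with A5 the higher.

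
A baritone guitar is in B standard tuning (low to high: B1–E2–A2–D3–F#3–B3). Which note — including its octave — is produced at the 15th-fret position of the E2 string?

Each fret is one semitone, so E2 + 15 = G3.

G3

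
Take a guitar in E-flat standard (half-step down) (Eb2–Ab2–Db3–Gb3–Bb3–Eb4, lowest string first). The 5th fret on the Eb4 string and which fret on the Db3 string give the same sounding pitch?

19

Fret 5 on Eb4 is MIDI 63 + 5 = 68 (Ab4). On the Db3 string (open MIDI 49), that pitch is 68 − 49 = fret 19.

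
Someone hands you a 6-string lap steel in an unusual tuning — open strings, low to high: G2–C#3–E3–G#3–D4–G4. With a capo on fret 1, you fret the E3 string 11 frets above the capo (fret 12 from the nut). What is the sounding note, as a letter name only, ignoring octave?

E

The capo raises the open E3 by 1 semitone to F3; fretting 11 more gives E3 + 1 + 11 = E3 + 12 semitones, landing on E.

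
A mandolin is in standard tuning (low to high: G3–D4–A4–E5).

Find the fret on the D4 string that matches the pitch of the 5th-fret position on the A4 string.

12

A4 at fret 5 is A4 + 5 semitones = D5.
The open D4 string is 7 semitones below the open A4, so the same pitch on the D4 string lies at fret 5 + 7 = 12.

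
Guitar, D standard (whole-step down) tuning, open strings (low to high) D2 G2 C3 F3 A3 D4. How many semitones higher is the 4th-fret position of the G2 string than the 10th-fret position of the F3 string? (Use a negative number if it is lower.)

G2 at fret 4 → B2 (MIDI 47); F3 at fret 10 → D#4 (MIDI 63).
47 − 63 = -16, so the two pitches are 16 semitones apart.

-16 semitones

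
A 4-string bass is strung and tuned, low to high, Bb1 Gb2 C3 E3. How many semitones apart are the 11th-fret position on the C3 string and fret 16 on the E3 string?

9 semitones

C3 at fret 11 → B3 (MIDI 59); E3 at fret 16 → Ab4 (MIDI 68).
59 − 68 = -9, so the two pitches are 9 semitones apart, with Ab4 the higher.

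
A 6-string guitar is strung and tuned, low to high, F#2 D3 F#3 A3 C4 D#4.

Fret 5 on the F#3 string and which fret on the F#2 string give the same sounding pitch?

17

F#3 at fret 5 is F#3 + 5 semitones = B3.
The open F#2 string is 12 semitones below the open F#3, so the same pitch on the F#2 string lies at fret 5 + 12 = 17.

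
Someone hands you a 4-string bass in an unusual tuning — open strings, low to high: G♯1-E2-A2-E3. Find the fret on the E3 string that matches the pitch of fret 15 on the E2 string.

3

Fret 15 on E2 is MIDI 40 + 15 = 55 (G3). On the E3 string (open MIDI 52), that pitch is 55 − 52 = fret 3.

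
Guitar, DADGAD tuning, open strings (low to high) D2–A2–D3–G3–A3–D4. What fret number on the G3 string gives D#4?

D#4 is 8 semitones above the open G3 (G–G#–A–A#–B–C–C#–D–D#), so it sits at fret 8.

8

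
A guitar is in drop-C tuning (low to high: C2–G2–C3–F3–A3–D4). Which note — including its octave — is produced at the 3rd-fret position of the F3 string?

Each fret is one semitone, so F3 + 3 = G♯3.
(Equivalently spelled A♭3.)

G♯3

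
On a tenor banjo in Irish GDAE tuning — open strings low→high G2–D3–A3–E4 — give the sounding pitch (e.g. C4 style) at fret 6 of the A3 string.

D♯4

Each fret is one semitone, so A3 + 6 = D♯4.
(Equivalently spelled E♭4.)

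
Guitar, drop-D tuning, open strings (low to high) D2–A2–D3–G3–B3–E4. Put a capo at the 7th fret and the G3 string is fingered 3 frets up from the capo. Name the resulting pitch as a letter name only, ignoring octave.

The capo raises the open G3 by 7 semitones to D4; fretting 3 more gives G3 + 7 + 3 = G3 + 10 semitones, landing on F.

F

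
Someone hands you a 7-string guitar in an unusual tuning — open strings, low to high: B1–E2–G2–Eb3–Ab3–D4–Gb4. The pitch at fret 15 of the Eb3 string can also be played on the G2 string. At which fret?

23

Fret 15 on Eb3 is MIDI 51 + 15 = 66 (Gb4). On the G2 string (open MIDI 43), that pitch is 66 − 43 = fret 23.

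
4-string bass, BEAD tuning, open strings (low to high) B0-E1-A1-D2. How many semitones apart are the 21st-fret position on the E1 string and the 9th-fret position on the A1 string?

E1 at fret 21 → C#3 (MIDI 49); A1 at fret 9 → F#2 (MIDI 42).
49 − 42 = 7, so the two pitches are 7 semitones apart, with C#3 the higher.

7 semitones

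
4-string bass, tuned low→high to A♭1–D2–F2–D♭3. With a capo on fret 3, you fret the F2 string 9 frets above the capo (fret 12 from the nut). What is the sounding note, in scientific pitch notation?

F3

The capo raises the open F2 by 3 semitones to A♭2; fretting 9 more gives F2 + 3 + 9 = F2 + 12 semitones = F3.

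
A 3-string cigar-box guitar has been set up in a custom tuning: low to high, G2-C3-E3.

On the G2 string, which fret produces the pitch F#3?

F#3 is 11 semitones above the open G2 (G–G#–A–A#–…–E–F–F#), so it sits at fret 11.

11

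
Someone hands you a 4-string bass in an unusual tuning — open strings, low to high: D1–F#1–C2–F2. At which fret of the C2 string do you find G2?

G2 is 7 semitones above the open C2 (C–C#–D–D#–E–F–F#–G), so it sits at fret 7.

7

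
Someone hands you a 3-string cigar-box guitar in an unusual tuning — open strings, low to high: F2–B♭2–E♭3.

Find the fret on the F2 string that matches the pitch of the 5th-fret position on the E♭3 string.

Fret 5 on E♭3 is MIDI 51 + 5 = 56 (A♭3). On the F2 string (open MIDI 41), that pitch is 56 − 41 = fret 15.

15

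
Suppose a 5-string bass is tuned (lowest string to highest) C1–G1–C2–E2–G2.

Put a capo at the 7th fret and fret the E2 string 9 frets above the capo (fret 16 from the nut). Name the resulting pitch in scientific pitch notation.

The capo raises the open E2 by 7 semitones to B2; fretting 9 more gives E2 + 7 + 9 = E2 + 16 semitones = G#3.

G#3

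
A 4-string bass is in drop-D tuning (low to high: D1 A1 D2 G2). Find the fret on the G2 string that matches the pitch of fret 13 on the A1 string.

3

Fret 13 on A1 is MIDI 33 + 13 = 46 (A♯2). On the G2 string (open MIDI 43), that pitch is 46 − 43 = fret 3.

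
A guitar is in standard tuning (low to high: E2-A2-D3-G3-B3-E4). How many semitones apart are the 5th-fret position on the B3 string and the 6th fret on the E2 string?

18 semitones

B3 at fret 5 → E4 (MIDI 64); E2 at fret 6 → A♯2 (MIDI 46).
64 − 46 = 18, so the two pitches are 18 semitones apart, with E4 the higher.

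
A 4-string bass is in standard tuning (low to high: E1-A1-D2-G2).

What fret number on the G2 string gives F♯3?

11

F♯3 is 11 semitones above the open G2 (G–G#–A–A#–…–E–F–F#), so it sits at fret 11.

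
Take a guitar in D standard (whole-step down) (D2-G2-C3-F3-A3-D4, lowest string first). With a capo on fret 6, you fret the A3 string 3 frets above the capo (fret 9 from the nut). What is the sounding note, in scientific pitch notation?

F#4

The capo raises the open A3 by 6 semitones to D#4; fretting 3 more gives A3 + 6 + 3 = A3 + 9 semitones = F#4.
(Also written Gb.)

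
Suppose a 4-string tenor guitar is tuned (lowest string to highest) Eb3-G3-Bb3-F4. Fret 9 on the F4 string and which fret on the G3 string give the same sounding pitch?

Fret 9 on F4 is MIDI 65 + 9 = 74 (D5). On the G3 string (open MIDI 55), that pitch is 74 − 55 = fret 19.

19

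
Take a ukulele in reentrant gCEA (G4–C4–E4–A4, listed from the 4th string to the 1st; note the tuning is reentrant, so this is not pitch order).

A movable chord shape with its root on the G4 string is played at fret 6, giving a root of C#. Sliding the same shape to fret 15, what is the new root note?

Moving from fret 6 to fret 15 shifts the root by 9 semitones.
C# up 9 semitones is A#.

A#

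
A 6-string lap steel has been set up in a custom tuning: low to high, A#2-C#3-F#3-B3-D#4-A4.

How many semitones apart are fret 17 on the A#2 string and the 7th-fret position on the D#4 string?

7 semitones

A#2 at fret 17 → D#4 (MIDI 63); D#4 at fret 7 → A#4 (MIDI 70).
63 − 70 = -7, so the two pitches are 7 semitones apart, with A#4 the higher.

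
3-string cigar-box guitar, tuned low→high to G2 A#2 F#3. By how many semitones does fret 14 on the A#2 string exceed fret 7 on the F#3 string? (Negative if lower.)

A#2 at fret 14 → C4 (MIDI 60); F#3 at fret 7 → C#4 (MIDI 61).
60 − 61 = -1, so the two pitches are 1 semitone apart.

-1 semitone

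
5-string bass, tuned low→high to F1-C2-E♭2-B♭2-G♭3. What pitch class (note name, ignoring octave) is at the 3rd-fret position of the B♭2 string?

Each fret is one semitone, so B♭2 + 3 = D♭.
(Equivalently spelled C♯.)

D♭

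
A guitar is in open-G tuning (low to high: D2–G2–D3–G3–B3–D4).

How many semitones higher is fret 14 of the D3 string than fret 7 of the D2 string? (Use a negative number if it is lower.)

D3 at fret 14 → E4 (MIDI 64); D2 at fret 7 → A2 (MIDI 45).
64 − 45 = 19, so the two pitches are 19 semitones apart.

19 semitones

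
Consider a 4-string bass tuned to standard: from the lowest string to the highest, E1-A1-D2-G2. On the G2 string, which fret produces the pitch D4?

D4 is 19 semitones above the open G2 (G–G#–A–A#–…–C–C#–D), so it sits at fret 19.

19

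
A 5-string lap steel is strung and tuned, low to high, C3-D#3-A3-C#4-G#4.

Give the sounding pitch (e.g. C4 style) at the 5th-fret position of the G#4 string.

The open G#4 string plus 5 semitones: G#–A–A#–B–C–C#.
The walk passes from B into C once, so the octave number goes from 4 to 5.

C#5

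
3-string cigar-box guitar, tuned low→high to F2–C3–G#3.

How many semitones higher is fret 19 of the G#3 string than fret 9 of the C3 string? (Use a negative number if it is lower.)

G#3 at fret 19 → D#5 (MIDI 75); C3 at fret 9 → A3 (MIDI 57).
75 − 57 = 18, so the two pitches are 18 semitones apart.

18 semitones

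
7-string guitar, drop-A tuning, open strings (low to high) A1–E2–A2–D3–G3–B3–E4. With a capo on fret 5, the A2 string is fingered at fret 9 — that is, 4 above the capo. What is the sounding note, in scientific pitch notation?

F♯3

The capo raises the open A2 by 5 semitones to D3; fretting 4 more gives A2 + 5 + 4 = A2 + 9 semitones = F♯3.
(Also written G♭.)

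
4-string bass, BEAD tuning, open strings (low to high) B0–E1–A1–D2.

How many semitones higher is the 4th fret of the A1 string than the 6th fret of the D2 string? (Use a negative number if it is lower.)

-7 semitones

A1 at fret 4 → C#2 (MIDI 37); D2 at fret 6 → G#2 (MIDI 44).
37 − 44 = -7, so the two pitches are 7 semitones apart.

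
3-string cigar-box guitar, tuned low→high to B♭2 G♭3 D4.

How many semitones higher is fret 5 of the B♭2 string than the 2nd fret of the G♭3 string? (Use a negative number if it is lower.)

B♭2 at fret 5 → E♭3 (MIDI 51); G♭3 at fret 2 → A♭3 (MIDI 56).
51 − 56 = -5, so the two pitches are 5 semitones apart.

-5 semitones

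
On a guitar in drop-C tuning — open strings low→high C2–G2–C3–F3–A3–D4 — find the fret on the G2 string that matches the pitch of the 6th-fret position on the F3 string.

Fret 6 on F3 is MIDI 53 + 6 = 59 (B3). On the G2 string (open MIDI 43), that pitch is 59 − 43 = fret 16.

16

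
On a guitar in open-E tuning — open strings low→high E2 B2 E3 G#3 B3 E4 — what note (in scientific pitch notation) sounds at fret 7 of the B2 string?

F#3

B2 is MIDI 47. Adding 7 gives 54, which is F#3.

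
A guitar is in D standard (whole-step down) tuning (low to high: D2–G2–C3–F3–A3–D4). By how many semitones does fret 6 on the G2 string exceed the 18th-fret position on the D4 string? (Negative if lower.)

-31 semitones

G2 at fret 6 → C#3 (MIDI 49); D4 at fret 18 → G#5 (MIDI 80).
49 − 80 = -31, so the two pitches are 31 semitones apart.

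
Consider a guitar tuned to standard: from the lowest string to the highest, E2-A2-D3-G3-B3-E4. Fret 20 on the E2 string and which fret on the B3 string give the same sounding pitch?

Fret 20 on E2 is MIDI 40 + 20 = 60 (C4). On the B3 string (open MIDI 59), that pitch is 60 − 59 = fret 1.

1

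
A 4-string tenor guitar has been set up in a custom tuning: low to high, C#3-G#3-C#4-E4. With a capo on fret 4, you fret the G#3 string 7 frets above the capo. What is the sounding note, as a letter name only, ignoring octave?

G

The capo raises the open G#3 by 4 semitones to C4; fretting 7 more gives G#3 + 4 + 7 = G#3 + 11 semitones, landing on G.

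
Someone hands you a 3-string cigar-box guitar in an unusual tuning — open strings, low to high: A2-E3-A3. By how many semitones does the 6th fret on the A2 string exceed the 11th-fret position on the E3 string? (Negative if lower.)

-12 semitones

A2 at fret 6 → Eb3 (MIDI 51); E3 at fret 11 → Eb4 (MIDI 63).
51 − 63 = -12, so the two pitches are 12 semitones apart.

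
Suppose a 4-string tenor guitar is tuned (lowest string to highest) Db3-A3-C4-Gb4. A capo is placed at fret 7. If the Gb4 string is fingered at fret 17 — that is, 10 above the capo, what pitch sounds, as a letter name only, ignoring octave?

The capo raises the open Gb4 by 7 semitones to Db5; fretting 10 more gives Gb4 + 7 + 10 = Gb4 + 17 semitones, landing on B.

B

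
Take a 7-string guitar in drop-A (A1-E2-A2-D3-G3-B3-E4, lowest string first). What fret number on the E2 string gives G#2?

4

G#2 is 4 semitones above the open E2 (E–F–F#–G–G#), so it sits at fret 4.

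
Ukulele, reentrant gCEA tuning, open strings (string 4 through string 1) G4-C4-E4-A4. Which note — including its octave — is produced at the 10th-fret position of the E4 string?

E4 is MIDI 64. Adding 10 gives 74, which is D5.

D5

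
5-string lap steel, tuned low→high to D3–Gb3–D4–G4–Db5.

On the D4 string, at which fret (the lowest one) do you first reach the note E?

From D4, count semitones up the chromatic scale until reaching E: D–Eb–E — 2 steps.

2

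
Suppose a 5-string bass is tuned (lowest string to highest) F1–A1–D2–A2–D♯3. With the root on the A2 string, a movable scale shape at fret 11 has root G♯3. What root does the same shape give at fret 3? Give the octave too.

C3

Moving from fret 11 to fret 3 shifts the root by -8 semitones.
G♯3 down 8 semitones is C3.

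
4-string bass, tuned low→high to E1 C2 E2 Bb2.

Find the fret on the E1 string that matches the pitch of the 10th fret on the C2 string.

18

Fret 10 on C2 is MIDI 36 + 10 = 46 (Bb2). On the E1 string (open MIDI 28), that pitch is 46 − 28 = fret 18.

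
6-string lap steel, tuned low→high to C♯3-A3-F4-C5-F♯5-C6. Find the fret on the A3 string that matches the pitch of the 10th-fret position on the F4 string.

18

F4 at fret 10 is F4 + 10 semitones = D♯5.
The open A3 string is 8 semitones below the open F4, so the same pitch on the A3 string lies at fret 10 + 8 = 18.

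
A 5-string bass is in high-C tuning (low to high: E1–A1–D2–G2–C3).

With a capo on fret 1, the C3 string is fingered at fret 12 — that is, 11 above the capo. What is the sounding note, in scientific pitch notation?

C4

The capo raises the open C3 by 1 semitone to C♯3; fretting 11 more gives C3 + 1 + 11 = C3 + 12 semitones = C4.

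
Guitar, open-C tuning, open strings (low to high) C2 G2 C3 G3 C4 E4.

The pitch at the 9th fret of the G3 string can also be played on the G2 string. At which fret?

G3 at fret 9 is G3 + 9 semitones = E4.
The open G2 string is 12 semitones below the open G3, so the same pitch on the G2 string lies at fret 9 + 12 = 21.

21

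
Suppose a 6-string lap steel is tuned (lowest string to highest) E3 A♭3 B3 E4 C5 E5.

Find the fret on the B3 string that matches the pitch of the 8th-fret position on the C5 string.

C5 at fret 8 is C5 + 8 semitones = A♭5.
The open B3 string is 13 semitones below the open C5, so the same pitch on the B3 string lies at fret 8 + 13 = 21.

21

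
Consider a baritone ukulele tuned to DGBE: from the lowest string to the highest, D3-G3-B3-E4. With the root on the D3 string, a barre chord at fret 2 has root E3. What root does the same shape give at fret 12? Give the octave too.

Moving from fret 2 to fret 12 shifts the root by 10 semitones.
E3 up 10 semitones is D4.

D4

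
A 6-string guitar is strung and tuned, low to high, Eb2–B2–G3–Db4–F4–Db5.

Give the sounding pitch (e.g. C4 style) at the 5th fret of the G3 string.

C4

Each fret is one semitone, so G3 + 5 = C4.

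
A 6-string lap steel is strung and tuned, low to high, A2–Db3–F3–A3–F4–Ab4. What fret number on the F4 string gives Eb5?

10

Eb5 is 10 semitones above the open F4 (F–Gb–G–Ab–…–Db–D–Eb), so it sits at fret 10.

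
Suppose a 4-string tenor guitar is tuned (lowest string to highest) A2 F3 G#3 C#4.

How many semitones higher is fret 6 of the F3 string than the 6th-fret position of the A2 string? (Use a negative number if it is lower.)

F3 at fret 6 → B3 (MIDI 59); A2 at fret 6 → D#3 (MIDI 51).
59 − 51 = 8, so the two pitches are 8 semitones apart.

8 semitones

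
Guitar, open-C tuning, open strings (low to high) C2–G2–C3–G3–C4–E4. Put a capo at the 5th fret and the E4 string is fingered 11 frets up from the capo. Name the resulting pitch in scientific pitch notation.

G#5

The capo raises the open E4 by 5 semitones to A4; fretting 11 more gives E4 + 5 + 11 = E4 + 16 semitones = G#5.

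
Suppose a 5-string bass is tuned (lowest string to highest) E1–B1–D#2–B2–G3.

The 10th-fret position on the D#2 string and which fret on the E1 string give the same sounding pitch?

Fret 10 on D#2 is MIDI 39 + 10 = 49 (C#3). On the E1 string (open MIDI 28), that pitch is 49 − 28 = fret 21.

21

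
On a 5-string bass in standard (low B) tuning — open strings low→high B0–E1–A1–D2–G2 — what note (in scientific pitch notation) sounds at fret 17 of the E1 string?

A2

E1 is MIDI 28. Adding 17 gives 45, which is A2.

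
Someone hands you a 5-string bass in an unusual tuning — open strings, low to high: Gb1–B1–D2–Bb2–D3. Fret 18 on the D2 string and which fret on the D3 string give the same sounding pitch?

Fret 18 on D2 is MIDI 38 + 18 = 56 (Ab3). On the D3 string (open MIDI 50), that pitch is 56 − 50 = fret 6.

6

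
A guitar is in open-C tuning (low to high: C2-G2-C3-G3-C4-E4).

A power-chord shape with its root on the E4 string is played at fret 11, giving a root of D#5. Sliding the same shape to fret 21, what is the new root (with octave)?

C#6

Moving from fret 11 to fret 21 shifts the root by 10 semitones.
D#5 up 10 semitones is C#6.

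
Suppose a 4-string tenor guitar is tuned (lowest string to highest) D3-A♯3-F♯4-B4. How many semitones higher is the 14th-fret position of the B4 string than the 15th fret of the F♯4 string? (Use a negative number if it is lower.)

4 semitones

B4 at fret 14 → C♯6 (MIDI 85); F♯4 at fret 15 → A5 (MIDI 81).
85 − 81 = 4, so the two pitches are 4 semitones apart.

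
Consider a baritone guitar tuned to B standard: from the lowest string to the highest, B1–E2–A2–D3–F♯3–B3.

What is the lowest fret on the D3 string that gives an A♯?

From D3, count semitones up the chromatic scale until reaching A♯: D–D#–E–F–F#–G–G#–A–A# — 8 steps.

8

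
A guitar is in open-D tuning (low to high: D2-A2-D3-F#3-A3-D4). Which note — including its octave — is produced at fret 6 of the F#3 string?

Each fret is one semitone, so F#3 + 6 = C4.

C4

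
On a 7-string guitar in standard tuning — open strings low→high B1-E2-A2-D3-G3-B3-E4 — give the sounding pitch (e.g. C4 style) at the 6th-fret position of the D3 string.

D3 is MIDI 50. Adding 6 gives 56, which is G♯3.
(Equivalently spelled A♭3.)

G♯3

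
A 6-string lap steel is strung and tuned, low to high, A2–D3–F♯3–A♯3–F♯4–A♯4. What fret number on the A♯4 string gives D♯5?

5

D♯5 is 5 semitones above the open A♯4 (A#–B–C–C#–D–D#), so it sits at fret 5.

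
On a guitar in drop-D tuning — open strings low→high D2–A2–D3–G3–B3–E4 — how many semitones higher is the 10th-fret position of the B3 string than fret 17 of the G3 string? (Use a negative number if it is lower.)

-3 semitones

B3 at fret 10 → A4 (MIDI 69); G3 at fret 17 → C5 (MIDI 72).
69 − 72 = -3, so the two pitches are 3 semitones apart.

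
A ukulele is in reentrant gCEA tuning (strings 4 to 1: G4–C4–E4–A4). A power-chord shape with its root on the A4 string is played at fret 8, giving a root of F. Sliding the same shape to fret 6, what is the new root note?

D#

Moving from fret 8 to fret 6 shifts the root by -2 semitones.
F down 2 semitones is D#.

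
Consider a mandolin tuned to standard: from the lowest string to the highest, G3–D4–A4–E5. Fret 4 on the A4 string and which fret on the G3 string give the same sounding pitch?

Fret 4 on A4 is MIDI 69 + 4 = 73 (C#5). On the G3 string (open MIDI 55), that pitch is 73 − 55 = fret 18.

18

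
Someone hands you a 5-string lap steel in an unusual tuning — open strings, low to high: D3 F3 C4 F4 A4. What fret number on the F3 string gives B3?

B3 is 6 semitones above the open F3 (F–F#–G–G#–A–A#–B), so it sits at fret 6.

6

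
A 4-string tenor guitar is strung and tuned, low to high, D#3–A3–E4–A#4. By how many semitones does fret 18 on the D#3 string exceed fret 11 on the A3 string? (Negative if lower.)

1 semitone

D#3 at fret 18 → A4 (MIDI 69); A3 at fret 11 → G#4 (MIDI 68).
69 − 68 = 1, so the two pitches are 1 semitone apart.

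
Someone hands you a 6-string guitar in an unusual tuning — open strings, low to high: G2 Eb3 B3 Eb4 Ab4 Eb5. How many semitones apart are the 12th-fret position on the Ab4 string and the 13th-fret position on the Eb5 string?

Ab4 at fret 12 → Ab5 (MIDI 80); Eb5 at fret 13 → E6 (MIDI 88).
80 − 88 = -8, so the two pitches are 8 semitones apart, with E6 the higher.

8 semitones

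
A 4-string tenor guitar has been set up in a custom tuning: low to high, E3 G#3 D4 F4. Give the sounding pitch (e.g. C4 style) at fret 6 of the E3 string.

Each fret is one semitone, so E3 + 6 = A#3.

A#3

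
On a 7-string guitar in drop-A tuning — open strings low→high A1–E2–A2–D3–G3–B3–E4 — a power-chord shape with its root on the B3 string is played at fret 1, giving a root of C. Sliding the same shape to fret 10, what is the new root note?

Moving from fret 1 to fret 10 shifts the root by 9 semitones.
C up 9 semitones is A.

A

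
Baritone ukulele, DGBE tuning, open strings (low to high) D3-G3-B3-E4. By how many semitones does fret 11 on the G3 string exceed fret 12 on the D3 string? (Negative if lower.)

G3 at fret 11 → F♯4 (MIDI 66); D3 at fret 12 → D4 (MIDI 62).
66 − 62 = 4, so the two pitches are 4 semitones apart.

4 semitones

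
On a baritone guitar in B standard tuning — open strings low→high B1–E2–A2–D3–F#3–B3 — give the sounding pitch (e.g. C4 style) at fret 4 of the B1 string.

D#2

B1 is MIDI 35. Adding 4 gives 39, which is D#2.
(Equivalently spelled Eb2.)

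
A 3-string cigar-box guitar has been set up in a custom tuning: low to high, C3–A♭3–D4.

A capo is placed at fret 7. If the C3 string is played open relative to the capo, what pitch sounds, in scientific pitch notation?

G3

The capo raises the open C3 by 7 semitones to G3; fretting 0 more gives C3 + 7 + 0 = C3 + 7 semitones = G3.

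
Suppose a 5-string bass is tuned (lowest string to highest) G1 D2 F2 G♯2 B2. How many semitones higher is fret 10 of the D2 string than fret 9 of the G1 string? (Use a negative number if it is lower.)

D2 at fret 10 → C3 (MIDI 48); G1 at fret 9 → E2 (MIDI 40).
48 − 40 = 8, so the two pitches are 8 semitones apart.

8 semitones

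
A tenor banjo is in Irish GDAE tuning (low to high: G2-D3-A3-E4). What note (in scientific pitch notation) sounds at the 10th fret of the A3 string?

G4

Each fret is one semitone, so A3 + 10 = G4.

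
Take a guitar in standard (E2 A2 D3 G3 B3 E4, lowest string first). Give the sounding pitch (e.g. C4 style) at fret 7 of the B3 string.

F♯4

B3 is MIDI 59. Adding 7 gives 66, which is F♯4.
(Equivalently spelled G♭4.)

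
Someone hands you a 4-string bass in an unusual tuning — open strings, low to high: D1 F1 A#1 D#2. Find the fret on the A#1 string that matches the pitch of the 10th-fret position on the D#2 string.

Fret 10 on D#2 is MIDI 39 + 10 = 49 (C#3). On the A#1 string (open MIDI 34), that pitch is 49 − 34 = fret 15.

15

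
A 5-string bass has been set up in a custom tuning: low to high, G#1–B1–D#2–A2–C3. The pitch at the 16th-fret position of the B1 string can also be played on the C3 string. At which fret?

B1 at fret 16 is B1 + 16 semitones = D#3.
The open C3 string is 13 semitones above the open B1, so the same pitch on the C3 string lies at fret 16 − 13 = 3.

3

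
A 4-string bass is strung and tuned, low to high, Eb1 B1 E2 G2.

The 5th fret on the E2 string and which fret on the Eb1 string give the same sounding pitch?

E2 at fret 5 is E2 + 5 semitones = A2.
The open Eb1 string is 13 semitones below the open E2, so the same pitch on the Eb1 string lies at fret 5 + 13 = 18.

18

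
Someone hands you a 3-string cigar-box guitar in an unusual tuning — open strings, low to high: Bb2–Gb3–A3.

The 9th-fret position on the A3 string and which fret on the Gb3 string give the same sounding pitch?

A3 at fret 9 is A3 + 9 semitones = Gb4.
The open Gb3 string is 3 semitones below the open A3, so the same pitch on the Gb3 string lies at fret 9 + 3 = 12.

12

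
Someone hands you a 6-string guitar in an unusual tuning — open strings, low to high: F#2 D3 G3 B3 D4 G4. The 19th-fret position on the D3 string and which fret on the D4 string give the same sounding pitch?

7

Fret 19 on D3 is MIDI 50 + 19 = 69 (A4). On the D4 string (open MIDI 62), that pitch is 69 − 62 = fret 7.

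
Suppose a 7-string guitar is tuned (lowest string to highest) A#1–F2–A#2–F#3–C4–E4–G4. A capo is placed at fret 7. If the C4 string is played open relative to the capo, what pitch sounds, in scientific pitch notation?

The capo raises the open C4 by 7 semitones to G4; fretting 0 more gives C4 + 7 + 0 = C4 + 7 semitones = G4.

G4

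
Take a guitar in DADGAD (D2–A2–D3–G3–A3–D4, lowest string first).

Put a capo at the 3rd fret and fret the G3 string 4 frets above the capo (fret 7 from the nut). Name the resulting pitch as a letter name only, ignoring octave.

The capo raises the open G3 by 3 semitones to A#3; fretting 4 more gives G3 + 3 + 4 = G3 + 7 semitones, landing on D.

D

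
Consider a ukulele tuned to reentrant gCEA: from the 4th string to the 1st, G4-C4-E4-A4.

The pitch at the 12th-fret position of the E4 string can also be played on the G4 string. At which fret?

9

E4 at fret 12 is E4 + 12 semitones = E5.
The open G4 string is 3 semitones above the open E4, so the same pitch on the G4 string lies at fret 12 − 3 = 9.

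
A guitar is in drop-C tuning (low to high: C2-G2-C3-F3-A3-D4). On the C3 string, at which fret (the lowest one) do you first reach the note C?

0

From C3, count semitones up the chromatic scale until reaching C: C — 0 steps.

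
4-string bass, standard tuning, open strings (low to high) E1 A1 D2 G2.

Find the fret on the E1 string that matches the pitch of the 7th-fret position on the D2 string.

17

D2 at fret 7 is D2 + 7 semitones = A2.
The open E1 string is 10 semitones below the open D2, so the same pitch on the E1 string lies at fret 7 + 10 = 17.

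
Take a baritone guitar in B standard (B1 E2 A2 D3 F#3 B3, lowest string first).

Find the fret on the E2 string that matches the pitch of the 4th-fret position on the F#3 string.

18

F#3 at fret 4 is F#3 + 4 semitones = A#3.
The open E2 string is 14 semitones below the open F#3, so the same pitch on the E2 string lies at fret 4 + 14 = 18.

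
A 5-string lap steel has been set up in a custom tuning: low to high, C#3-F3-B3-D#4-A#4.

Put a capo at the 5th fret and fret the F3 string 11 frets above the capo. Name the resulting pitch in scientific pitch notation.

The capo raises the open F3 by 5 semitones to A#3; fretting 11 more gives F3 + 5 + 11 = F3 + 16 semitones = A4.

A4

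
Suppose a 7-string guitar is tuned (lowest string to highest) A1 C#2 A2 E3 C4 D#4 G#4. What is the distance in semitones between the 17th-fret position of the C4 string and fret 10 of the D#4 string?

C4 at fret 17 → F5 (MIDI 77); D#4 at fret 10 → C#5 (MIDI 73).
77 − 73 = 4, so the two pitches are 4 semitones apart, with F5 the higher.

4 semitones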